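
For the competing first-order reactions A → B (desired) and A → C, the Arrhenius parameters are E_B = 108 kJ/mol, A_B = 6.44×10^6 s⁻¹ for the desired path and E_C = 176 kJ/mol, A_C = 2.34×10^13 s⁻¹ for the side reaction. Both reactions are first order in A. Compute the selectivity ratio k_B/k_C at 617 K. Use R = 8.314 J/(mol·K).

0.157

k_B/k_C = (A_B/A_C)·exp[−(E_B−E_C)/(RT)] = (A_B/A_C)·exp[(E_C−E_B)/(RT)].
(E_C−E_B)/(RT) = (176−108)×10³/(8.314×617) = 68000/5130 = 13.26.
k_B/k_C = (6.44×10^6/2.34×10^13)·exp(13.26) = 2.752×10^-7 × 5.715×10^5 = 0.157.
Since E_B < E_C, lowering the temperature improves selectivity toward B.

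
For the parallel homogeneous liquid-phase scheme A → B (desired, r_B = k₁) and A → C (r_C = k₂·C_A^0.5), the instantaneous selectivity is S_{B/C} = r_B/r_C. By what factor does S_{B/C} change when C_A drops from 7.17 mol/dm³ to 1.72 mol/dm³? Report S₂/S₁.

S_{B/C} = (k₁/k₂)·C_A^-0.5, so S₂/S₁ = (C_{A,2}/C_{A,1})^-0.5.
= (1.72/7.17)^(-0.5) = (0.2399)^(-0.5) = 2.04.

2.04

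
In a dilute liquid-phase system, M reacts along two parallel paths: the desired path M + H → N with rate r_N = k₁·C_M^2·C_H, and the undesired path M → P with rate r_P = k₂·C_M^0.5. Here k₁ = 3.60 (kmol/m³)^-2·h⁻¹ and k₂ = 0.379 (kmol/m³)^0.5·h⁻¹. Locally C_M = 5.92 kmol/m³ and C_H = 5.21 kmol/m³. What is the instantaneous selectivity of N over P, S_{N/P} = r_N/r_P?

713

S_{N/P} = r_N/r_P = (k₁·C_M^2·C_H)/(k₂·C_M^0.5) = (k₁/k₂)·C_M^1.5·C_H.
= (3.60×5.920^2×5.210) / (0.379×5.920^0.5) = 657.3/0.9221 = 713.
Since the desired path is higher order in M, keeping C_M high (PFR or concentrated feed) favours N.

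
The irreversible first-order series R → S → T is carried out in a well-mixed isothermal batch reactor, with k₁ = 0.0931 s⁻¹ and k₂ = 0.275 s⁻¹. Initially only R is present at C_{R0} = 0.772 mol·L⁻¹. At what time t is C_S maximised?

5.95 s

For first-order series the maximum of C_S occurs at t_opt = ln(k₂/k₁)/(k₂−k₁).
= ln(0.275/0.0931)/(0.275−0.0931) = ln(2.954)/0.1819 = 1.083/0.1819 = 5.95 s.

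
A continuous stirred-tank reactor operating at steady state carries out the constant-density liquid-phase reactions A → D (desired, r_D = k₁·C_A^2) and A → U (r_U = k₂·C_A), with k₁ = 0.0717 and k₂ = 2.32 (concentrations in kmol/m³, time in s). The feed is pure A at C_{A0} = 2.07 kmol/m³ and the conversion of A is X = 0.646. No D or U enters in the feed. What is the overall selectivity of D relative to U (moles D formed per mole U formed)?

0.0226

Exit C_A = C_{A0}(1−X) = 2.07×0.354 = 0.7328 kmol/m³.
A CSTR operates uniformly at the exit composition, giving r_D = 0.03850 and r_U = 1.700 (each k·C_A^n at C_A = 0.7328).
Overall selectivity = C_D/C_U = r_Dτ/(r_Uτ) = r_D/r_U = 0.0226.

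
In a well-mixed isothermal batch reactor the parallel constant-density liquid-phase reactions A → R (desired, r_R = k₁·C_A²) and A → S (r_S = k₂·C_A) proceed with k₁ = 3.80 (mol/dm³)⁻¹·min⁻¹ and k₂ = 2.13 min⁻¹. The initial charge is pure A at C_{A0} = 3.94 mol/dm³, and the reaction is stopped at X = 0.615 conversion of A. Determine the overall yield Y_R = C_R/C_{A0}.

C_A = C_{A0}(1−X) = 1.517 mol/dm³.
Along a PFR/batch, dC_S/dC_A = −r_S/(r_R+r_S) = −k₂/(k₂+k₁·C_A).
Integrating from C_{A0} to C_A: C_S = (2.13/3.80)·ln[(2.13+3.80·3.94)/(2.13+3.80·1.52)] = 0.5605·ln(17.10/7.894) = 0.4333 mol/dm³.
Then C_R = (C_{A0}−C_A) − C_S = 2.423 − 0.4333 = 1.990 mol/dm³.
Y_R = C_R/C_{A0} = 1.990/3.94 = 0.505.

0.505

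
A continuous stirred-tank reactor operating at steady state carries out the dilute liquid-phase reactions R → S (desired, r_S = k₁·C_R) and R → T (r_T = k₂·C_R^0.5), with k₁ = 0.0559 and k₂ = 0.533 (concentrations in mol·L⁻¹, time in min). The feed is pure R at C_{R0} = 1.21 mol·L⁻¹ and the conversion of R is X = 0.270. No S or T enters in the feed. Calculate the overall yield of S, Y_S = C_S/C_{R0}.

Exit C_R = C_{R0}(1−X) = 1.21×0.730 = 0.8833 mol·L⁻¹.
In a CSTR the entire volume is at exit conditions, so r_S = 0.0559×0.8833 = 0.04938 and r_T = 0.533×0.8833^0.5 = 0.5009.
Fraction of consumed R going to S: r_S/(r_S+r_T) = 0.08972.
C_S = 0.08972·C_{R0}·X = 0.08972×1.21×0.270 = 0.0293 mol·L⁻¹; Y_S = C_S/C_{R0} = 0.0242.

0.0242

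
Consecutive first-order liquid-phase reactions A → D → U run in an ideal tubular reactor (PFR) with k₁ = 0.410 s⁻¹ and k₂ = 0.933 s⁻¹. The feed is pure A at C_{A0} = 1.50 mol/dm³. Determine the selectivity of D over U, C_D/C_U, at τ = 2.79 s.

Solving the coupled first-order balances gives C_D(τ) = [k₁/(k₂−k₁)]·C_{A0}·(e^(−k₁τ) − e^(−k₂τ)).
e^(−k₁τ) = e^(−0.410×2.79) = e^(−1.144) = 0.3186; e^(−k₂τ) = e^(−2.603) = 0.07405.
C_D = 0.410×1.50/(0.933−0.410) × (0.3186−0.07405) = 1.176×0.2445 = 0.2875 mol/dm³.
C_A = C_{A0}e^(−k₁τ) = 0.4779 mol/dm³, so C_U = C_{A0}−C_A−C_D = 0.7346 mol/dm³; C_D/C_U = 0.391.

0.391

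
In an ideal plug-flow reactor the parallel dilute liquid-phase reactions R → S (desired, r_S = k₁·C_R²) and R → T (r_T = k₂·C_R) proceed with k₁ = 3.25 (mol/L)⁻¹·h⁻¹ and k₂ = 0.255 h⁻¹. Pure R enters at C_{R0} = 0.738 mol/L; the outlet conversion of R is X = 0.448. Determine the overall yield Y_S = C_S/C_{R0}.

0.393

C_R = C_{R0}(1−X) = 0.4074 mol/L.
Along a PFR/batch, dC_T/dC_R = −r_T/(r_S+r_T) = −k₂/(k₂+k₁·C_R).
Integrating from C_{R0} to C_R: C_T = (0.255/3.25)·ln[(0.255+3.25·0.738)/(0.255+3.25·0.407)] = 0.07846·ln(2.653/1.579) = 0.04073 mol/L.
Then C_S = (C_{R0}−C_R) − C_T = 0.3306 − 0.04073 = 0.2899 mol/L.
Y_S = C_S/C_{R0} = 0.2899/0.738 = 0.393.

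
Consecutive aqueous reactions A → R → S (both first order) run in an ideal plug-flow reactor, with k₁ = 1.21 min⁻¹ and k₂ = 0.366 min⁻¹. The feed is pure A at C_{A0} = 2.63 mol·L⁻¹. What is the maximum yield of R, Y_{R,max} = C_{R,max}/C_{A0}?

0.595

For a first-order series the maximum intermediate yield is C_{R,max}/C_{A0} = (k₁/k₂)^[k₂/(k₂−k₁)].
= (1.21/0.366)^(0.366/(0.366−1.21)) = (3.306)^(-0.4336) = 0.5954.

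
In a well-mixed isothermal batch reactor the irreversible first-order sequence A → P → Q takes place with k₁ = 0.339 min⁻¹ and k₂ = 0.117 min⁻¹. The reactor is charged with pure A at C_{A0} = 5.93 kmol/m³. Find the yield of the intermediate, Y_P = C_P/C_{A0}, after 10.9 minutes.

Solving the coupled first-order balances gives C_P(t) = [k₁/(k₂−k₁)]·C_{A0}·(e^(−k₁t) − e^(−k₂t)).
e^(−k₁t) = e^(−0.339×10.9) = e^(−3.695) = 0.02484; e^(−k₂t) = e^(−1.275) = 0.2793.
C_P = 0.339×5.93/(0.117−0.339) × (0.02484−0.2793) = (-9.055)×(-0.2545) = 2.305 kmol/m³.
Y_P = C_P/C_{A0} = 2.305/5.93 = 0.389.

0.389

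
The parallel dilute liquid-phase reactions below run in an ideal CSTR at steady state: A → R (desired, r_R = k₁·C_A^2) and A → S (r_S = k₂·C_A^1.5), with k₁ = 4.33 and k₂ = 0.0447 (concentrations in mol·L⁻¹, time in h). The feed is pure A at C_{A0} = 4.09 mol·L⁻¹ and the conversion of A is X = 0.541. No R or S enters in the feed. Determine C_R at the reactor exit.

2.20 mol·L⁻¹

Exit C_A = C_{A0}(1−X) = 4.09×0.459 = 1.877 mol·L⁻¹.
In a CSTR the entire volume is at exit conditions, so r_R = 4.33×1.877^2 = 15.26 and r_S = 0.0447×1.877^1.5 = 0.1150.
Fraction of consumed A going to R: r_R/(r_R+r_S) = 0.9925.
C_R = 0.9925·C_{A0}·X = 0.9925×4.09×0.541 = 2.20 mol·L⁻¹.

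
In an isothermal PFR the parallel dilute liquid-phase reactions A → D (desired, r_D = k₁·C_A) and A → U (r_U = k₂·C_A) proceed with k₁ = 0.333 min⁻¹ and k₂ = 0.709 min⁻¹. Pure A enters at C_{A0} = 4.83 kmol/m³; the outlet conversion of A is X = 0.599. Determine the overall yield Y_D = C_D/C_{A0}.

C_A = C_{A0}(1−X) = 1.937 kmol/m³.
Both paths are first order in A, so the instantaneous fraction to D is constant: dC_D/d(−C_A) = k₁/(k₁+k₂) = 0.3196.
C_D = 0.3196·(C_{A0}−C_A) = 0.3196×2.893 = 0.925 kmol/m³.
Y_D = C_D/C_{A0} = 0.9246/4.83 = 0.191.

0.191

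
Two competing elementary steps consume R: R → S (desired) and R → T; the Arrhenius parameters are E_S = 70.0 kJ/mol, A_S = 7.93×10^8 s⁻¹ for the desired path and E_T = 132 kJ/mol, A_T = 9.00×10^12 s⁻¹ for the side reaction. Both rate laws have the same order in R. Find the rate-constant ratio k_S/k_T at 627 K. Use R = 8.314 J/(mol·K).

12.9

With equal orders, S_{S/T} = k_S/k_T = (A_S/A_T)·exp[(E_T−E_S)/(RT)].
(E_T−E_S)/(RT) = (132−70.0)×10³/(8.314×627) = 62000/5213 = 11.89.
k_S/k_T = (7.93×10^8/9.00×10^12)·exp(11.89) = 8.811×10^-5 × 1.463×10^5 = 12.9.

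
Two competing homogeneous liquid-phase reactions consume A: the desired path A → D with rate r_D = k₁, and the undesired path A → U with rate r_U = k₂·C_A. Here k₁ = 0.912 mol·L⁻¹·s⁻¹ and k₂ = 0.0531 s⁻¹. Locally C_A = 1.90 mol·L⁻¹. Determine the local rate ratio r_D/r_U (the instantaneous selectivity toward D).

S_{D/U} = r_D/r_U = (k₁)/(k₂·C_A) = (k₁/k₂)·C_A⁻¹.
= (0.912) / (0.0531×1.900) = 0.9120/0.1009 = 9.04.
The undesired path is higher order in A, so low C_A (CSTR or dilute feed) favours D.

9.04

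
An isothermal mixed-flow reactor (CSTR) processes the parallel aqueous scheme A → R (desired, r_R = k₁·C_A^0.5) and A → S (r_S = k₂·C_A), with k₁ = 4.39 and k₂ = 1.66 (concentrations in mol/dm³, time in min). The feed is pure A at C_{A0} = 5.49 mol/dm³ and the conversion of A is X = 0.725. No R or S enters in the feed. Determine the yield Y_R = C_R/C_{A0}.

Exit C_A = C_{A0}(1−X) = 5.49×0.275 = 1.510 mol/dm³.
Rates in a CSTR are evaluated at the outlet concentration: r_R = 4.39×1.510^0.5 = 5.394, r_S = 1.66×1.510 = 2.506.
Fraction of consumed A going to R: r_R/(r_R+r_S) = 0.6828.
C_R = 0.6828·C_{A0}·X = 0.6828×5.49×0.725 = 2.72 mol/dm³; Y_R = C_R/C_{A0} = 0.495.

0.495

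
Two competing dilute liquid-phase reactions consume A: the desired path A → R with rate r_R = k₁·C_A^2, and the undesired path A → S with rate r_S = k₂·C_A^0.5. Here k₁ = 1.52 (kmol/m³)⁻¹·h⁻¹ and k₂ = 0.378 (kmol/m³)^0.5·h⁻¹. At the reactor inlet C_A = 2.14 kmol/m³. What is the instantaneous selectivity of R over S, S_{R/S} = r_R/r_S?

12.6

S_{R/S} = r_R/r_S = (k₁·C_A^2)/(k₂·C_A^0.5) = (k₁/k₂)·C_A^1.5.
= (1.52×2.140^2) / (0.378×2.140^0.5) = 6.961/0.5530 = 12.6.
Since the desired path is higher order in A, keeping C_A high (PFR or concentrated feed) favours R.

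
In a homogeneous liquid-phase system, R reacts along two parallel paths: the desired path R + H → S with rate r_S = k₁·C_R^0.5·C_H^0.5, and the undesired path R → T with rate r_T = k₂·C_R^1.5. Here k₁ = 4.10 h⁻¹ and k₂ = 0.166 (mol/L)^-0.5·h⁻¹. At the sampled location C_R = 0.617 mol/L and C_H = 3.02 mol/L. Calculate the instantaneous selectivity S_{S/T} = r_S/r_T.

69.6

S_{S/T} = r_S/r_T = (k₁·C_R^0.5·C_H^0.5)/(k₂·C_R^1.5) = (k₁/k₂)·C_R⁻¹·C_H^0.5.
= (4.10×0.6170^0.5×3.020^0.5) / (0.166×0.6170^1.5) = 5.597/0.08045 = 69.6.
The undesired path is higher order in R, so low C_R (CSTR or dilute feed) favours S.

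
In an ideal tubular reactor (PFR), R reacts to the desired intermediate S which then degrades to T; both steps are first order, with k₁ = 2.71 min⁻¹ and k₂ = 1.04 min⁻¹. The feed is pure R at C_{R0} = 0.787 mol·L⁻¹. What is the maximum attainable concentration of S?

0.433 mol·L⁻¹

For a first-order series the maximum intermediate yield is C_{S,max}/C_{R0} = (k₁/k₂)^[k₂/(k₂−k₁)].
= (2.71/1.04)^(1.04/(1.04−2.71)) = (2.606)^(-0.6228) = 0.5508.
C_{S,max} = 0.5508×0.787 = 0.433 mol·L⁻¹.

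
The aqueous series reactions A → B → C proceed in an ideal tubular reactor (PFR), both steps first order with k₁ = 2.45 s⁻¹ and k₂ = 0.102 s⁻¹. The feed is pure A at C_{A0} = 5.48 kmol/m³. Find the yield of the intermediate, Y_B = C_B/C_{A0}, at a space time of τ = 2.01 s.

For first-order series with pure A initially, C_B(τ) = k₁C_{A0}/(k₂−k₁)·(e^(−k₁τ) − e^(−k₂τ)).
e^(−k₁τ) = e^(−2.45×2.01) = e^(−4.925) = 0.007266; e^(−k₂τ) = e^(−0.2050) = 0.8146.
C_B = 2.45×5.48/(0.102−2.45) × (0.007266−0.8146) = (-5.718)×(-0.8074) = 4.617 kmol/m³.
Y_B = C_B/C_{A0} = 4.617/5.48 = 0.842.

0.842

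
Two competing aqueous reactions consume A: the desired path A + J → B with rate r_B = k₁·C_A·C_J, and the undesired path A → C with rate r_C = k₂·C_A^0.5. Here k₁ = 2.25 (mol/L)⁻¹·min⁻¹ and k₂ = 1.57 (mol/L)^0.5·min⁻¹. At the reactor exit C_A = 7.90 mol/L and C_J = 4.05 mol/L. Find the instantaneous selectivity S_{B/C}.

16.3

S_{B/C} = r_B/r_C = (k₁·C_A·C_J)/(k₂·C_A^0.5) = (k₁/k₂)·C_A^0.5·C_J.
= (2.25×7.900×4.050) / (1.57×7.900^0.5) = 71.99/4.413 = 16.3.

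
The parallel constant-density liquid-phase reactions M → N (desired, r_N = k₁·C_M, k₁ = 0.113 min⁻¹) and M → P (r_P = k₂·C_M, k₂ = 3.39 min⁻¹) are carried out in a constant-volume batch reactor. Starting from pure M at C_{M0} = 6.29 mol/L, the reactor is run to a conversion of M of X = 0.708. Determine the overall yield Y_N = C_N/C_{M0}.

C_M = C_{M0}(1−X) = 1.837 mol/L.
Both paths are first order in M, so the instantaneous fraction to N is constant: dC_N/d(−C_M) = k₁/(k₁+k₂) = 0.03226.
C_N = 0.03226·(C_{M0}−C_M) = 0.03226×4.453 = 0.144 mol/L.
Y_N = C_N/C_{M0} = 0.1437/6.29 = 0.0228.

0.0228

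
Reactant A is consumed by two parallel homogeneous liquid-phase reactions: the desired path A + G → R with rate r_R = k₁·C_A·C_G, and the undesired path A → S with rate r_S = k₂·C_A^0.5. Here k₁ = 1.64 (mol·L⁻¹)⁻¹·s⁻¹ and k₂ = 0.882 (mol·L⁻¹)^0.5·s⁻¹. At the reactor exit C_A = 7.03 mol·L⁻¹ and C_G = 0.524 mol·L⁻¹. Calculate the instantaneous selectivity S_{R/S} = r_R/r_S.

2.58

S_{R/S} = r_R/r_S = (k₁·C_A·C_G)/(k₂·C_A^0.5) = (k₁/k₂)·C_A^0.5·C_G.
= (1.64×7.030×0.5240) / (0.882×7.030^0.5) = 6.041/2.339 = 2.58.
Since the desired path is higher order in A, keeping C_A high (PFR or concentrated feed) favours R.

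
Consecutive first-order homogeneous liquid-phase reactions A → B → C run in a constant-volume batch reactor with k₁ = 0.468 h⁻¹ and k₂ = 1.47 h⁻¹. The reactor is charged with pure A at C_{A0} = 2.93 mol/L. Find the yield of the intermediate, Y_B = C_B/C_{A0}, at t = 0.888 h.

0.182

Solving the coupled first-order balances gives C_B(t) = [k₁/(k₂−k₁)]·C_{A0}·(e^(−k₁t) − e^(−k₂t)).
e^(−k₁t) = e^(−0.468×0.888) = e^(−0.4156) = 0.6600; e^(−k₂t) = e^(−1.305) = 0.2711.
C_B = 0.468×2.93/(1.47−0.468) × (0.6600−0.2711) = 1.369×0.3889 = 0.5322 mol/L.
Y_B = C_B/C_{A0} = 0.5322/2.93 = 0.182.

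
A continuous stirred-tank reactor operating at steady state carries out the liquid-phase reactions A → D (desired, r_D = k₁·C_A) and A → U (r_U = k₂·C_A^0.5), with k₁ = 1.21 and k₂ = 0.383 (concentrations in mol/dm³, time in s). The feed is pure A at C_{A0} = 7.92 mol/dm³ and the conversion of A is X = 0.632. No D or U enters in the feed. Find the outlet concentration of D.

Exit C_A = C_{A0}(1−X) = 7.92×0.368 = 2.915 mol/dm³.
A CSTR operates uniformly at the exit composition, giving r_D = 3.527 and r_U = 0.6539 (each k·C_A^n at C_A = 2.915).
Fraction of consumed A going to D: r_D/(r_D+r_U) = 0.8436.
C_D = 0.8436·C_{A0}·X = 0.8436×7.92×0.632 = 4.22 mol/dm³.

4.22 mol/dm³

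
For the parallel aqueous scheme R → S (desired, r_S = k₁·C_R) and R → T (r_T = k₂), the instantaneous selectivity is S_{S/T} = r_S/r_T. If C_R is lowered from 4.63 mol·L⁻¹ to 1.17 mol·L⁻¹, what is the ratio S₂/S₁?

S_{S/T} = (k₁/k₂)·C_R, so S₂/S₁ = (C_{R,2}/C_{R,1}).
= 1.17/4.63 = 0.253.
Selectivity toward S falls as C_R falls — high-concentration operation is favoured.

0.253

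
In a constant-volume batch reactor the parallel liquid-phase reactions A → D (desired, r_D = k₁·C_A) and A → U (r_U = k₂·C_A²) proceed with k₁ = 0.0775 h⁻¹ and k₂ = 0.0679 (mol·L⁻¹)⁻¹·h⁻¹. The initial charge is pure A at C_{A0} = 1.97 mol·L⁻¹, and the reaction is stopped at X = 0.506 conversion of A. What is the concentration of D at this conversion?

0.441 mol·L⁻¹

C_A = C_{A0}(1−X) = 0.9732 mol·L⁻¹.
Along a PFR/batch, dC_D/dC_A = −r_D/(r_D+r_U) = −k₁/(k₁+k₂·C_A).
Integrating from C_{A0} to C_A: C_D = (0.0775/0.0679)·ln[(0.0775+0.0679·1.97)/(0.0775+0.0679·0.973)] = 1.141·ln(0.2113/0.1436) = 0.4408 mol·L⁻¹.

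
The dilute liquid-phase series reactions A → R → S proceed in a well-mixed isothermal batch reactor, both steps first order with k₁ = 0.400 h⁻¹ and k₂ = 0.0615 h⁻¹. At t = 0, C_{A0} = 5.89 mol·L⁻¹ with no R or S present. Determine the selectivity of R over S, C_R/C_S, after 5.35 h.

The intermediate concentration in a first-order A→B→C sequence is C_R = k₁C_{A0}(e^(−k₁t) − e^(−k₂t))/(k₂−k₁).
e^(−k₁t) = e^(−0.400×5.35) = e^(−2.140) = 0.1177; e^(−k₂t) = e^(−0.3290) = 0.7196.
C_R = 0.400×5.89/(0.0615−0.400) × (0.1177−0.7196) = (-6.960)×(-0.6020) = 4.190 mol·L⁻¹.
C_A = C_{A0}e^(−k₁t) = 0.6930 mol·L⁻¹, so C_S = C_{A0}−C_A−C_R = 1.007 mol·L⁻¹; C_R/C_S = 4.16.

4.16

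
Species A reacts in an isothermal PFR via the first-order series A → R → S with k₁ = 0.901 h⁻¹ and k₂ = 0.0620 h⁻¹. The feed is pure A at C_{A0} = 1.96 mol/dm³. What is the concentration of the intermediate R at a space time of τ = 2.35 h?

1.57 mol/dm³

For first-order series with pure A initially, C_R(τ) = k₁C_{A0}/(k₂−k₁)·(e^(−k₁τ) − e^(−k₂τ)).
e^(−k₁τ) = e^(−0.901×2.35) = e^(−2.117) = 0.1204; e^(−k₂τ) = e^(−0.1457) = 0.8644.
C_R = 0.901×1.96/(0.0620−0.901) × (0.1204−0.8644) = (-2.105)×(-0.7441) = 1.566 mol/dm³.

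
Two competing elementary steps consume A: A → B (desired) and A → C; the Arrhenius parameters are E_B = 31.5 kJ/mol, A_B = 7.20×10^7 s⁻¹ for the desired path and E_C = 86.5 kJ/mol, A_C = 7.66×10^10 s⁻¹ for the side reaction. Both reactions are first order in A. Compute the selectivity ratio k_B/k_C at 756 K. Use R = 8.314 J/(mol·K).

Since both paths have the same order in A, the concentration cancels and S_{B/C} = k_B/k_C = (A_B/A_C)·exp[(E_C−E_B)/(RT)].
(E_C−E_B)/(RT) = (86.5−31.5)×10³/(8.314×756) = 55000/6285 = 8.750.
k_B/k_C = (7.20×10^7/7.66×10^10)·exp(8.750) = 9.399×10^-4 × 6314 = 5.93.
Since E_B < E_C, lowering the temperature improves selectivity toward B.

5.93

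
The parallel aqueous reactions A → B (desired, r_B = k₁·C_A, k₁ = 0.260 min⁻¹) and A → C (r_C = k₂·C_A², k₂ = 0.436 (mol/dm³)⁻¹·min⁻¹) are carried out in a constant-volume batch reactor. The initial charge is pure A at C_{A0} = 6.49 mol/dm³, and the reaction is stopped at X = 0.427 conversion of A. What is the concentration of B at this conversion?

C_A = C_{A0}(1−X) = 3.719 mol/dm³.
Along a PFR/batch, dC_B/dC_A = −r_B/(r_B+r_C) = −k₁/(k₁+k₂·C_A).
Integrating from C_{A0} to C_A: C_B = (0.260/0.436)·ln[(0.260+0.436·6.49)/(0.260+0.436·3.72)] = 0.5963·ln(3.090/1.881) = 0.2958 mol/dm³.

0.296 mol/dm³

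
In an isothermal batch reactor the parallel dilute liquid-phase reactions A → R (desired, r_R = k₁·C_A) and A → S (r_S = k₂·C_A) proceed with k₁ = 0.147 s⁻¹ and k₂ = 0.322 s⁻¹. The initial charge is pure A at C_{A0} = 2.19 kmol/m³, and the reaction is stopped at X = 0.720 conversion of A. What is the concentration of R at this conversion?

C_A = C_{A0}(1−X) = 0.6132 kmol/m³.
Both paths are first order in A, so the instantaneous fraction to R is constant: dC_R/d(−C_A) = k₁/(k₁+k₂) = 0.3134.
C_R = 0.3134·(C_{A0}−C_A) = 0.3134×1.577 = 0.494 kmol/m³.

0.494 kmol/m³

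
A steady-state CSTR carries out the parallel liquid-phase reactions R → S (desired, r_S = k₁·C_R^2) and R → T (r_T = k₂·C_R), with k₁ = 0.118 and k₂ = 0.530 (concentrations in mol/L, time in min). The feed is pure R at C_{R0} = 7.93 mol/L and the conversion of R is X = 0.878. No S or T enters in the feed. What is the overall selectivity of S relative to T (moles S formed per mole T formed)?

0.215

Exit C_R = C_{R0}(1−X) = 7.93×0.122 = 0.9675 mol/L.
Rates in a CSTR are evaluated at the outlet concentration: r_S = 0.118×0.9675^2 = 0.1104, r_T = 0.530×0.9675 = 0.5128.
Overall selectivity = C_S/C_T = r_Sτ/(r_Tτ) = r_S/r_T = 0.215.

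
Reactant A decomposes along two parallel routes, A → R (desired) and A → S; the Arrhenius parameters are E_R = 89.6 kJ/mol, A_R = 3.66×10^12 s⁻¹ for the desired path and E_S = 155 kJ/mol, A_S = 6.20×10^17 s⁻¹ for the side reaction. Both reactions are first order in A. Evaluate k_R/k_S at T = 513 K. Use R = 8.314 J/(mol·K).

26.9

With equal orders, S_{R/S} = k_R/k_S = (A_R/A_S)·exp[(E_S−E_R)/(RT)].
(E_S−E_R)/(RT) = (155−89.6)×10³/(8.314×513) = 65400/4265 = 15.33.
k_R/k_S = (3.66×10^12/6.20×10^17)·exp(15.33) = 5.903×10^-6 × 4.565×10^6 = 26.9.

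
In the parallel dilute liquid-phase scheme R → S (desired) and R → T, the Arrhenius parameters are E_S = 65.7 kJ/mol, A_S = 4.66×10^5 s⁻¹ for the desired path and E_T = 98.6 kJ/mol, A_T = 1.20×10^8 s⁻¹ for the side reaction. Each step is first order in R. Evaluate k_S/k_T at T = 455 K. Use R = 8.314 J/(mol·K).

k_S/k_T = (A_S/A_T)·exp[−(E_S−E_T)/(RT)] = (A_S/A_T)·exp[(E_T−E_S)/(RT)].
(E_T−E_S)/(RT) = (98.6−65.7)×10³/(8.314×455) = 32900/3783 = 8.697.
k_S/k_T = (4.66×10^5/1.20×10^8)·exp(8.697) = 0.003883 × 5986 = 23.2.

23.2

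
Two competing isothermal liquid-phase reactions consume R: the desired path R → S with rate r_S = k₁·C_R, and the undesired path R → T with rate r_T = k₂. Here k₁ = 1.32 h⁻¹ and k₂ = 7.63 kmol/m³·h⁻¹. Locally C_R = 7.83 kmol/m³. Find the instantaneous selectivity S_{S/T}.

1.35

S_{S/T} = r_S/r_T = (k₁·C_R)/(k₂) = (k₁/k₂)·C_R.
= (1.32×7.830) / (7.63) = 10.34/7.630 = 1.35.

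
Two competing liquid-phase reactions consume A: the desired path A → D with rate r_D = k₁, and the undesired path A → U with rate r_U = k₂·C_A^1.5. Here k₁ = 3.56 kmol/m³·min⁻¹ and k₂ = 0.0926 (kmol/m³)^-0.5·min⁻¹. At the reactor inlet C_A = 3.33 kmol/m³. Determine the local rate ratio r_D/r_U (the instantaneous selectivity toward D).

6.33

S_{D/U} = r_D/r_U = (k₁)/(k₂·C_A^1.5) = (k₁/k₂)·C_A^-1.5.
= (3.56) / (0.0926×3.330^1.5) = 3.560/0.5627 = 6.33.
The undesired path is higher order in A, so low C_A (CSTR or dilute feed) favours D.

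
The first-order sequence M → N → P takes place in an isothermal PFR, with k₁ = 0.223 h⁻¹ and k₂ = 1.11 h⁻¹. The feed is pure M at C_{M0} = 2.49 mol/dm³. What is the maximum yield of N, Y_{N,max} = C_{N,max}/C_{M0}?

For a first-order series the maximum intermediate yield is C_{N,max}/C_{M0} = (k₁/k₂)^[k₂/(k₂−k₁)].
= (0.223/1.11)^(1.11/(1.11−0.223)) = (0.2009)^(1.251) = 0.1342.

0.134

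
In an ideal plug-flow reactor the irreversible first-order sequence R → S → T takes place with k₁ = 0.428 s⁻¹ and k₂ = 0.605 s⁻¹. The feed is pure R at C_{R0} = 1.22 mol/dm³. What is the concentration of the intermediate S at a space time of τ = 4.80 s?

0.216 mol/dm³

Solving the coupled first-order balances gives C_S(τ) = [k₁/(k₂−k₁)]·C_{R0}·(e^(−k₁τ) − e^(−k₂τ)).
e^(−k₁τ) = e^(−0.428×4.80) = e^(−2.054) = 0.1282; e^(−k₂τ) = e^(−2.904) = 0.05480.
C_S = 0.428×1.22/(0.605−0.428) × (0.1282−0.05480) = 2.950×0.07337 = 0.2164 mol/dm³.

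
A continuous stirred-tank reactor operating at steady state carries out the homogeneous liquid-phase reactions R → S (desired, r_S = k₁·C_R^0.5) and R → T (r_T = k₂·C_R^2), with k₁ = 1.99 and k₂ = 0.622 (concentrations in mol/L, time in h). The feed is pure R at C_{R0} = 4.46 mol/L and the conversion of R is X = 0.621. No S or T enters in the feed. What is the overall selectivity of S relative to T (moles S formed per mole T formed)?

Exit C_R = C_{R0}(1−X) = 4.46×0.379 = 1.690 mol/L.
A CSTR operates uniformly at the exit composition, giving r_S = 2.587 and r_T = 1.777 (each k·C_R^n at C_R = 1.690).
Overall selectivity = C_S/C_T = r_Sτ/(r_Tτ) = r_S/r_T = 1.46.

1.46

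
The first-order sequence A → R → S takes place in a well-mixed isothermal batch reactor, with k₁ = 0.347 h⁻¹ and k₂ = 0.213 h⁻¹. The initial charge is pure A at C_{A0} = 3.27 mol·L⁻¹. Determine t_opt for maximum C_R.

The intermediate peaks when r₁ = r₂, i.e. k₁e^(−k₁t) = k₂e^(−k₂t), giving t_opt = ln(k₂/k₁)/(k₂−k₁).
= ln(0.213/0.347)/(0.213−0.347) = ln(0.6138)/-0.1340 = -0.4880/-0.1340 = 3.64 h.

3.64 h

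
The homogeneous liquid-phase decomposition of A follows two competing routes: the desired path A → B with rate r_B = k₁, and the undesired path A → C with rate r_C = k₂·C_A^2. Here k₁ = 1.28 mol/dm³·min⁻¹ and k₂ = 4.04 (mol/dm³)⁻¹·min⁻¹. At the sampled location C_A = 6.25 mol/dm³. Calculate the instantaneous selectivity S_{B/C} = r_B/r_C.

0.00811

S_{B/C} = r_B/r_C = (k₁)/(k₂·C_A^2) = (k₁/k₂)·C_A^-2.
= (1.28) / (4.04×6.250^2) = 1.280/157.8 = 0.00811.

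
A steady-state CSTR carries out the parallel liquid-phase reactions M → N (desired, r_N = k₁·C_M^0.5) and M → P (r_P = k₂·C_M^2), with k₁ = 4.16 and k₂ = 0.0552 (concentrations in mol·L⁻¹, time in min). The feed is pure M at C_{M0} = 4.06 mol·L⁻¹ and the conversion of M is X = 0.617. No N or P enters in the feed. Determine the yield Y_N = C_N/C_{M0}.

Exit C_M = C_{M0}(1−X) = 4.06×0.383 = 1.555 mol·L⁻¹.
Rates in a CSTR are evaluated at the outlet concentration: r_N = 4.16×1.555^0.5 = 5.187, r_P = 0.0552×1.555^2 = 0.1335.
Fraction of consumed M going to N: r_N/(r_N+r_P) = 0.9749.
C_N = 0.9749·C_{M0}·X = 0.9749×4.06×0.617 = 2.44 mol·L⁻¹; Y_N = C_N/C_{M0} = 0.602.

0.602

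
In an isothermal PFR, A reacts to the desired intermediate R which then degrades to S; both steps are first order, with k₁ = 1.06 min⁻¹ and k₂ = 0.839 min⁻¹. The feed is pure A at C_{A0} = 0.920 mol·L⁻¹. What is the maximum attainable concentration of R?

At the optimum, C_{R,max}/C_{A0} = (k₁/k₂)^[k₂/(k₂−k₁)].
= (1.06/0.839)^(0.839/(0.839−1.06)) = (1.263)^(-3.796) = 0.4116.
C_{R,max} = 0.4116×0.920 = 0.379 mol·L⁻¹.

0.379 mol·L⁻¹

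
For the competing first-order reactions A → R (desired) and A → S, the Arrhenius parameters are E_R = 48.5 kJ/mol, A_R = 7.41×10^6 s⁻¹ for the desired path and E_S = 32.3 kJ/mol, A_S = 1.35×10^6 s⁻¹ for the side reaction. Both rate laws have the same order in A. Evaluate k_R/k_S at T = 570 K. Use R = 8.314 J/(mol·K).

0.180

With equal orders, S_{R/S} = k_R/k_S = (A_R/A_S)·exp[(E_S−E_R)/(RT)].
(E_S−E_R)/(RT) = (32.3−48.5)×10³/(8.314×570) = -16200/4739 = -3.418.
k_R/k_S = (7.41×10^6/1.35×10^6)·exp(-3.418) = 5.489 × 0.03276 = 0.180.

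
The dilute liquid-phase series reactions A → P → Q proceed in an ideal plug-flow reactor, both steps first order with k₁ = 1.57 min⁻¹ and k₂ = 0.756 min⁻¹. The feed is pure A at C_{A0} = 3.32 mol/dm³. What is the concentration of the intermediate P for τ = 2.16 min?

1.04 mol/dm³

For first-order series with pure A initially, C_P(τ) = k₁C_{A0}/(k₂−k₁)·(e^(−k₁τ) − e^(−k₂τ)).
e^(−k₁τ) = e^(−1.57×2.16) = e^(−3.391) = 0.03367; e^(−k₂τ) = e^(−1.633) = 0.1954.
C_P = 1.57×3.32/(0.756−1.57) × (0.03367−0.1954) = (-6.403)×(-0.1617) = 1.035 mol/dm³.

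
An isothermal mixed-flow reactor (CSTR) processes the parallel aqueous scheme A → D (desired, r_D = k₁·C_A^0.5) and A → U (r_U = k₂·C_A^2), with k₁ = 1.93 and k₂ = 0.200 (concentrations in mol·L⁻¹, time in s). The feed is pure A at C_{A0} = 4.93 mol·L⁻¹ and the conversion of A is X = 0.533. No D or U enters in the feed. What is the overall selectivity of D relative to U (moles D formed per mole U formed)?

Exit C_A = C_{A0}(1−X) = 4.93×0.467 = 2.302 mol·L⁻¹.
A CSTR operates uniformly at the exit composition, giving r_D = 2.928 and r_U = 1.060 (each k·C_A^n at C_A = 2.302).
Overall selectivity = C_D/C_U = r_Dτ/(r_Uτ) = r_D/r_U = 2.76.

2.76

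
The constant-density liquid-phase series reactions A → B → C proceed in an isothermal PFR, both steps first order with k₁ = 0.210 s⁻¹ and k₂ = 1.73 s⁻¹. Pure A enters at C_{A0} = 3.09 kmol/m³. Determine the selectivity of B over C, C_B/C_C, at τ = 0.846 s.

Solving the coupled first-order balances gives C_B(τ) = [k₁/(k₂−k₁)]·C_{A0}·(e^(−k₁τ) − e^(−k₂τ)).
e^(−k₁τ) = e^(−0.210×0.846) = e^(−0.1777) = 0.8372; e^(−k₂τ) = e^(−1.464) = 0.2314.
C_B = 0.210×3.09/(1.73−0.210) × (0.8372−0.2314) = 0.4269×0.6058 = 0.2586 kmol/m³.
C_A = C_{A0}e^(−k₁τ) = 2.587 kmol/m³, so C_C = C_{A0}−C_A−C_B = 0.2443 kmol/m³; C_B/C_C = 1.06.

1.06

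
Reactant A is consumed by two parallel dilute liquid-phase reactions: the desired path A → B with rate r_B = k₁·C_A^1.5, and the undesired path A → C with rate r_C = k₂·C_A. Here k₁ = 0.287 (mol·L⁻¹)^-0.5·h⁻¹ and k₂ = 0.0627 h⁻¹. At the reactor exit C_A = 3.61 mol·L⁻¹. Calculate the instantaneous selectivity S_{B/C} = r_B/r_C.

8.70

S_{B/C} = r_B/r_C = (k₁·C_A^1.5)/(k₂·C_A) = (k₁/k₂)·C_A^0.5.
= (0.287×3.610^1.5) / (0.0627×3.610) = 1.969/0.2263 = 8.70.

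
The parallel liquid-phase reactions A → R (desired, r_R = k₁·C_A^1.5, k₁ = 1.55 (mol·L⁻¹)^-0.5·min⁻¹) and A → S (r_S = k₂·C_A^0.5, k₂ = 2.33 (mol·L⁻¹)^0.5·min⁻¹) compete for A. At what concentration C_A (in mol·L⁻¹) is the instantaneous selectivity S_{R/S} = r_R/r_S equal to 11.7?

17.6 mol·L⁻¹

S_{R/S} = (k₁/k₂)·C_A ⇒ C_A = S·k₂/k₁.
= 11.7×2.33/1.55 = 17.6 mol·L⁻¹.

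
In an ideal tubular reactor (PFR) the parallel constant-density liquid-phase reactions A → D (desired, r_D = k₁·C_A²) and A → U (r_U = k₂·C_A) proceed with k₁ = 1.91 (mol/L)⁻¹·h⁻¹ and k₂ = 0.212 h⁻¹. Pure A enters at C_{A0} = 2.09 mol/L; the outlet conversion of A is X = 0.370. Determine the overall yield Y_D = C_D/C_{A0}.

0.347

C_A = C_{A0}(1−X) = 1.317 mol/L.
Along a PFR/batch, dC_U/dC_A = −r_U/(r_D+r_U) = −k₂/(k₂+k₁·C_A).
Integrating from C_{A0} to C_A: C_U = (0.212/1.91)·ln[(0.212+1.91·2.09)/(0.212+1.91·1.32)] = 0.1110·ln(4.204/2.727) = 0.04804 mol/L.
Then C_D = (C_{A0}−C_A) − C_U = 0.7733 − 0.04804 = 0.7253 mol/L.
Y_D = C_D/C_{A0} = 0.7253/2.09 = 0.347.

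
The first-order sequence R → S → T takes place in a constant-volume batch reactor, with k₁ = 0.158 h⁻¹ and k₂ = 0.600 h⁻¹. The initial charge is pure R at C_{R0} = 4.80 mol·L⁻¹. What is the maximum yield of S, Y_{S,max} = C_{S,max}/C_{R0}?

0.163

At the optimum, C_{S,max}/C_{R0} = (k₁/k₂)^[k₂/(k₂−k₁)].
= (0.158/0.600)^(0.600/(0.600−0.158)) = (0.2633)^(1.357) = 0.1634.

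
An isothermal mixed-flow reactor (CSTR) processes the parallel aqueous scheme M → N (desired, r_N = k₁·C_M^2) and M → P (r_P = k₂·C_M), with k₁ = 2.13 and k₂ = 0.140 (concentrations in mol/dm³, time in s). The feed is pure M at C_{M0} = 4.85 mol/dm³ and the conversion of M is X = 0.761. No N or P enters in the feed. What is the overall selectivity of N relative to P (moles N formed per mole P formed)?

17.6

Exit C_M = C_{M0}(1−X) = 4.85×0.239 = 1.159 mol/dm³.
Rates in a CSTR are evaluated at the outlet concentration: r_N = 2.13×1.159^2 = 2.862, r_P = 0.140×1.159 = 0.1623.
Overall selectivity = C_N/C_P = r_Nτ/(r_Pτ) = r_N/r_P = 17.6.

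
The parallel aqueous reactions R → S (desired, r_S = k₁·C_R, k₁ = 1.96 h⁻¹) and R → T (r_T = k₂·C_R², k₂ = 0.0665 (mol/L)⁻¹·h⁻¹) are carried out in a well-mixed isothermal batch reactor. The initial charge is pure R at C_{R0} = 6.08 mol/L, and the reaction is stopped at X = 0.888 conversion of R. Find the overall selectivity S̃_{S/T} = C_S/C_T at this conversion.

C_R = C_{R0}(1−X) = 0.6810 mol/L.
Along a PFR/batch, dC_S/dC_R = −r_S/(r_S+r_T) = −k₁/(k₁+k₂·C_R).
Integrating from C_{R0} to C_R: C_S = (1.96/0.0665)·ln[(1.96+0.0665·6.08)/(1.96+0.0665·0.681)] = 29.47·ln(2.364/2.005) = 4.854 mol/L.
C_T = (C_{R0}−C_R)−C_S = 0.5446 mol/L; S̃_{S/T} = 4.854/0.5446 = 8.91.

8.91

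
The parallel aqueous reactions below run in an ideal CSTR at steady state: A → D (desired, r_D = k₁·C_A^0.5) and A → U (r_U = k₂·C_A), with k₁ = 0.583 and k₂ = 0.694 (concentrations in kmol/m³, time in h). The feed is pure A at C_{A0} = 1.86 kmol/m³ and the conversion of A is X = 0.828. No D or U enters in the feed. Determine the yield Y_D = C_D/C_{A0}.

0.495

Exit C_A = C_{A0}(1−X) = 1.86×0.172 = 0.3199 kmol/m³.
Rates in a CSTR are evaluated at the outlet concentration: r_D = 0.583×0.3199^0.5 = 0.3298, r_U = 0.694×0.3199 = 0.2220.
Fraction of consumed A going to D: r_D/(r_D+r_U) = 0.5976.
C_D = 0.5976·C_{A0}·X = 0.5976×1.86×0.828 = 0.920 kmol/m³; Y_D = C_D/C_{A0} = 0.495.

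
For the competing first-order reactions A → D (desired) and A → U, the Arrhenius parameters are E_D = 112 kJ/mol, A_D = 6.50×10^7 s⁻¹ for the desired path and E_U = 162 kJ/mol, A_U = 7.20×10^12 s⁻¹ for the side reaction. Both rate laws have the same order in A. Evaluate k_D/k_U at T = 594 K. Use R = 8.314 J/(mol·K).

0.225

Since both paths have the same order in A, the concentration cancels and S_{D/U} = k_D/k_U = (A_D/A_U)·exp[(E_U−E_D)/(RT)].
(E_U−E_D)/(RT) = (162−112)×10³/(8.314×594) = 50000/4939 = 10.12.
k_D/k_U = (6.50×10^7/7.20×10^12)·exp(10.12) = 9.028×10^-6 × 24947 = 0.225.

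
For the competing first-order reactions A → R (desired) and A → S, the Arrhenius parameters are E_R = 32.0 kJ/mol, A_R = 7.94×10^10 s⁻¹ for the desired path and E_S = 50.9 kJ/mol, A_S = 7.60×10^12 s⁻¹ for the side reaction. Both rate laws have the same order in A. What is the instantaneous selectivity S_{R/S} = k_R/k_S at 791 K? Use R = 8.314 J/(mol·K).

Since both paths have the same order in A, the concentration cancels and S_{R/S} = k_R/k_S = (A_R/A_S)·exp[(E_S−E_R)/(RT)].
(E_S−E_R)/(RT) = (50.9−32.0)×10³/(8.314×791) = 18900/6576 = 2.874.
k_R/k_S = (7.94×10^10/7.60×10^12)·exp(2.874) = 0.01045 × 17.71 = 0.185.
Since E_R < E_S, lowering the temperature improves selectivity toward R.

0.185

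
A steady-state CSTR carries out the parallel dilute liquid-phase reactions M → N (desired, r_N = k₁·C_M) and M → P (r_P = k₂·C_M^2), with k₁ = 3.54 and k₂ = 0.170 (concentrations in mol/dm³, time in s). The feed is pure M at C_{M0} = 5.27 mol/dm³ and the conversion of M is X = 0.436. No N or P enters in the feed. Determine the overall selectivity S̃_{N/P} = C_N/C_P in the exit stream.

Exit C_M = C_{M0}(1−X) = 5.27×0.564 = 2.972 mol/dm³.
A CSTR operates uniformly at the exit composition, giving r_N = 10.52 and r_P = 1.502 (each k·C_M^n at C_M = 2.972).
Overall selectivity = C_N/C_P = r_Nτ/(r_Pτ) = r_N/r_P = 7.01.

7.01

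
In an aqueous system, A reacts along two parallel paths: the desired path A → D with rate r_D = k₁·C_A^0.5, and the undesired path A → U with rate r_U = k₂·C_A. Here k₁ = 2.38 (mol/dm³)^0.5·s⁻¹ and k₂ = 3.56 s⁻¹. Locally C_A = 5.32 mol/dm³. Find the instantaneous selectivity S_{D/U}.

0.290

S_{D/U} = r_D/r_U = (k₁·C_A^0.5)/(k₂·C_A) = (k₁/k₂)·C_A^-0.5.
= (2.38×5.320^0.5) / (3.56×5.320) = 5.489/18.94 = 0.290.
The undesired path is higher order in A, so low C_A (CSTR or dilute feed) favours D.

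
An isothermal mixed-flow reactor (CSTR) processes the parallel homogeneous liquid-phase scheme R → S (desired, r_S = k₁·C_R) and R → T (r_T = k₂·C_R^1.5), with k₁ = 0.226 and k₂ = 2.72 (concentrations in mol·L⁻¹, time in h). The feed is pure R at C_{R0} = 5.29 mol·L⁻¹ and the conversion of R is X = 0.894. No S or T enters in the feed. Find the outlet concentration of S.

Exit C_R = C_{R0}(1−X) = 5.29×0.106 = 0.5607 mol·L⁻¹.
A CSTR operates uniformly at the exit composition, giving r_S = 0.1267 and r_T = 1.142 (each k·C_R^n at C_R = 0.5607).
Fraction of consumed R going to S: r_S/(r_S+r_T) = 0.09988.
C_S = 0.09988·C_{R0}·X = 0.09988×5.29×0.894 = 0.472 mol·L⁻¹.

0.472 mol·L⁻¹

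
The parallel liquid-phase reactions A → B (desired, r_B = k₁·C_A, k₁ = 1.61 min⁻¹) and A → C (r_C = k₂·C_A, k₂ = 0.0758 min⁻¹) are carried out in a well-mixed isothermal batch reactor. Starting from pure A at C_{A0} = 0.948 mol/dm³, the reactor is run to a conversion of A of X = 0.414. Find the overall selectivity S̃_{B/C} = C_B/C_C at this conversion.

C_A = C_{A0}(1−X) = 0.5555 mol/dm³.
Both paths are first order in A, so the instantaneous fraction to B is constant: dC_B/d(−C_A) = k₁/(k₁+k₂) = 0.9550.
C_B = 0.9550·(C_{A0}−C_A) = 0.9550×0.3925 = 0.375 mol/dm³.
C_C = (C_{A0}−C_A)−C_B = 0.01765 mol/dm³; S̃_{B/C} = 0.3748/0.01765 = 21.2.

21.2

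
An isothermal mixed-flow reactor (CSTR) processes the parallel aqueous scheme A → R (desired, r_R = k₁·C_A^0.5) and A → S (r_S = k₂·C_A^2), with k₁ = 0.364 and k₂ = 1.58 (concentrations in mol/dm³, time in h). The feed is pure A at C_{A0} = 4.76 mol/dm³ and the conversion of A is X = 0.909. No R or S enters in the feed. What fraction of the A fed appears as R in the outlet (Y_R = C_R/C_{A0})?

0.406

Exit C_A = C_{A0}(1−X) = 4.76×0.0910 = 0.4332 mol/dm³.
A CSTR operates uniformly at the exit composition, giving r_R = 0.2396 and r_S = 0.2965 (each k·C_A^n at C_A = 0.4332).
Fraction of consumed A going to R: r_R/(r_R+r_S) = 0.4469.
C_R = 0.4469·C_{A0}·X = 0.4469×4.76×0.909 = 1.93 mol/dm³; Y_R = C_R/C_{A0} = 0.406.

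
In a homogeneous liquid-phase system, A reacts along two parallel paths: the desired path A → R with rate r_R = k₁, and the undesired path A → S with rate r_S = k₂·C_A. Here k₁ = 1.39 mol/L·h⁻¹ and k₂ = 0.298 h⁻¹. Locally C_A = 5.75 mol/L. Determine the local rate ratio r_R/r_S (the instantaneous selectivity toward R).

S_{R/S} = r_R/r_S = (k₁)/(k₂·C_A) = (k₁/k₂)·C_A⁻¹.
= (1.39) / (0.298×5.750) = 1.390/1.714 = 0.811.
The undesired path is higher order in A, so low C_A (CSTR or dilute feed) favours R.

0.811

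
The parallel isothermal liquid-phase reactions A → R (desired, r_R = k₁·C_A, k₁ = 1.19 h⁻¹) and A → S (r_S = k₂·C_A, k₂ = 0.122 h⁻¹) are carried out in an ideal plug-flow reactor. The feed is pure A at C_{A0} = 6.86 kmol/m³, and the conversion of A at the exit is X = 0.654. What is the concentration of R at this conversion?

4.07 kmol/m³

C_A = C_{A0}(1−X) = 2.374 kmol/m³.
Both paths are first order in A, so the instantaneous fraction to R is constant: dC_R/d(−C_A) = k₁/(k₁+k₂) = 0.9070.
C_R = 0.9070·(C_{A0}−C_A) = 0.9070×4.486 = 4.07 kmol/m³.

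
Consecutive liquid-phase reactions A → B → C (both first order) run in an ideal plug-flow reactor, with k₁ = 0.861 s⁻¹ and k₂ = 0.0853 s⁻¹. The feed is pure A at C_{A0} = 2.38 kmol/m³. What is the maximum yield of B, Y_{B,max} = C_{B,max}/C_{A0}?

Evaluating C_B at τ_opt = ln(k₂/k₁)/(k₂−k₁) gives C_{B,max}/C_{A0} = (k₁/k₂)^[k₂/(k₂−k₁)].
= (0.861/0.0853)^(0.0853/(0.0853−0.861)) = (10.09)^(-0.1100) = 0.7755.

0.776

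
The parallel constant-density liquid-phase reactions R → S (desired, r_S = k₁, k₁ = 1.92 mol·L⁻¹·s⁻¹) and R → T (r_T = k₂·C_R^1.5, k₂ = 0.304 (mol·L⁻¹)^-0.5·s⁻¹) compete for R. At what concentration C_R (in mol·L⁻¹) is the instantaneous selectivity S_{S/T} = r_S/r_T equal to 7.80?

S_{S/T} = (k₁/k₂)·C_R^-1.5 ⇒ C_R = (S·k₂/k₁)^(1/(-1.5)).
= (7.80×0.304/1.92)^(-0.6667) = (1.235)^(-0.6667) = 0.869 mol·L⁻¹.

0.869 mol·L⁻¹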